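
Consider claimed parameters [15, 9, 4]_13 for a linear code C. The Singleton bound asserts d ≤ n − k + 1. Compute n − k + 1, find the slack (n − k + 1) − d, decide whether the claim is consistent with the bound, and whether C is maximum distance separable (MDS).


Singleton RHS = n − k + 1 = 7, slack = 3, bound satisfied, not MDS.

Singleton bound: d ≤ n − k + 1.
Here n = 15, k = 9, so n − k + 1 = 7.
Given d = 4, check d ≤ 7: YES.
Slack = (n − k + 1) − d = 3.
The code is NOT MDS (slack = 3 > 0).
Description: the claimed parameters are [15, 9, 4]_13; such a code would be non-MDS.


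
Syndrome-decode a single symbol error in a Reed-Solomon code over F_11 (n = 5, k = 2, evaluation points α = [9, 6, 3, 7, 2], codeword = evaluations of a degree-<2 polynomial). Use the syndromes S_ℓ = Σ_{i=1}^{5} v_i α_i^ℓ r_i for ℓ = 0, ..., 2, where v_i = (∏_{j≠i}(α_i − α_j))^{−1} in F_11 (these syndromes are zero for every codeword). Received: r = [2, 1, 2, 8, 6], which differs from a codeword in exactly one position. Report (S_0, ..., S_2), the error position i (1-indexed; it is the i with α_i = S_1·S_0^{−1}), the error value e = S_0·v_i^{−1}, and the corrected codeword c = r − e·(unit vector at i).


S = (9, 4, 3), error at position 1, error magnitude e = 2, c = [0, 1, 2, 8, 6].

Step 1: column multipliers v_i = (∏_{j≠i}(α_i − α_j))^{−1} mod 11.
  i = 1 (α = 9): (9−6)(9−3)(9−7)(9−2) = 3·6·2·7 = 252 ≡ 10, so v_1 = 10^{−1} = 10 (mod 11).
  i = 2 (α = 6): (6−9)(6−3)(6−7)(6−2) = (−3)·3·(−1)·4 = 36 ≡ 3, so v_2 = 3^{−1} = 4 (mod 11).
  i = 3 (α = 3): (3−9)(3−6)(3−7)(3−2) = (−6)·(−3)·(−4)·1 = −72 ≡ 5, so v_3 = 5^{−1} = 9 (mod 11).
  i = 4 (α = 7): (7−9)(7−6)(7−3)(7−2) = (−2)·1·4·5 = −40 ≡ 4, so v_4 = 4^{−1} = 3 (mod 11).
  i = 5 (α = 2): (2−9)(2−6)(2−3)(2−7) = (−7)·(−4)·(−1)·(−5) = 140 ≡ 8, so v_5 = 8^{−1} = 7 (mod 11).
  v = [10, 4, 9, 3, 7].
Step 2: syndromes of r = [2, 1, 2, 8, 6] (all sums mod 11).
  S_0 = Σ v_i r_i = 10·2 + 4·1 + 9·2 + 3·8 + 7·6 = 108 ≡ 9.
  S_1 = Σ v_i α_i r_i = 10·9·2 + 4·6·1 + 9·3·2 + 3·7·8 + 7·2·6 = 510 ≡ 4.
  α_i^2 mod 11 = [4, 3, 9, 5, 4].
  S_2 = Σ v_i α_i^2 r_i = 10·4·2 + 4·3·1 + 9·9·2 + 3·5·8 + 7·4·6 = 542 ≡ 3.
  S = (9, 4, 3) ≠ 0, so r is not a codeword (an error is present).
Step 3: locate the error. For a single error e at position i, S_ℓ = v_i·e·α_i^ℓ, so α_err = S_1/S_0.
  S_0^{−1} = 9^{−1} = 5 (mod 11), so α_err = 4·5 = 20 ≡ 9 = α_1. Error position i = 1.
  Consistency check: S_2/S_1 = 3·3 = 9 ≡ 9 = α_err ✓ (single-error assumption holds).
Step 4: error magnitude e = S_0/v_1 = S_0·∏_{j≠1}(α_1 − α_j) = 9·10 = 90 ≡ 2 (mod 11).
Step 5: correct position 1: c_1 = r_1 − e = 2 − 2 ≡ 0 (mod 11). Hence c = [0, 1, 2, 8, 6].
  Check: interpolating c through the α_i gives m(x) = 3 + 7·x (degree < 2) with m(α_i) = c_i for every i, so c is indeed a codeword.


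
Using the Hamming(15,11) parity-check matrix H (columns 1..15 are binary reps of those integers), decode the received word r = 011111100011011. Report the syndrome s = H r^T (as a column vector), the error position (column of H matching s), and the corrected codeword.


s = (0, 1, 1, 1)^T, error position = 7, corrected codeword c = 011111000011011

Compute s = H r^T mod 2 one row at a time:
  s_1 = 0 + 0 + 0 + 1 + 1 + 0 + 1 + 1 = 4 ≡ 0 (mod 2).
  s_2 = 1 + 1 + 1 + 1 + 1 + 0 + 1 + 1 = 7 ≡ 1 (mod 2).
  s_3 = 1 + 1 + 1 + 1 + 0 + 1 + 1 + 1 = 7 ≡ 1 (mod 2).
  s_4 = 0 + 1 + 1 + 1 + 0 + 1 + 0 + 1 = 5 ≡ 1 (mod 2).
s = (0, 1, 1, 1)^T — this equals column 7 of H (binary 0111), so error is at position 7.
Correct: flip bit 7 of r = 011111100011011 to get c = 011111000011011.


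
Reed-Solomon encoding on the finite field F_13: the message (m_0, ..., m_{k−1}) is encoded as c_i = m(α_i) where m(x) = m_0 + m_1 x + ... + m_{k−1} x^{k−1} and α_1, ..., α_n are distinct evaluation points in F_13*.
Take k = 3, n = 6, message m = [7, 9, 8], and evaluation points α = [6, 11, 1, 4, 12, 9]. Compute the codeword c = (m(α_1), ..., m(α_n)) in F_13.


c = [11, 8, 11, 2, 6, 8]

Message polynomial: m(x) = 7 + 9·x + 8·x^2 (mod 13).
For each evaluation point α_i, compute m(α_i) mod 13:
  α_1 = 6: Horner steps 8 → 5 → 11, so m(6) = 11.
  α_2 = 11: Horner steps 8 → 6 → 8, so m(11) = 8.
  α_3 = 1: Horner steps 8 → 4 → 11, so m(1) = 11.
  α_4 = 4: Horner steps 8 → 2 → 2, so m(4) = 2.
  α_5 = 12: Horner steps 8 → 1 → 6, so m(12) = 6.
  α_6 = 9: Horner steps 8 → 3 → 8, so m(9) = 8.
Codeword c = [11, 8, 11, 2, 6, 8] ∈ F_13^6.


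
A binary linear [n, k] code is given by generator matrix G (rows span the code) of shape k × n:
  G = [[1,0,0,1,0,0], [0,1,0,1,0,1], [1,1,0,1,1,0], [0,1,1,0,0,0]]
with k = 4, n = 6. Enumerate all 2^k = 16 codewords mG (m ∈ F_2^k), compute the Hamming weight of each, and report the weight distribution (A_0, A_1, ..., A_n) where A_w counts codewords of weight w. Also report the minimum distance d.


Weight distribution: A_0 = 1, A_2 = 4, A_3 = 6, A_4 = 3, A_5 = 2. Minimum distance d = 2.

Enumerate all 2^4 = 16 messages m ∈ F_2^4.
For each, compute codeword c = mG in F_2^6, then tally its weight.
  m = 0000 → c = 000000, weight = 0.
  m = 1000 → c = 100100, weight = 2.
  m = 0100 → c = 010101, weight = 3.
  m = 1100 → c = 110001, weight = 3.
  m = 0010 → c = 110110, weight = 4.
  m = 1010 → c = 010010, weight = 2.
  m = 0110 → c = 100011, weight = 3.
  m = 1110 → c = 000111, weight = 3.
  m = 0001 → c = 011000, weight = 2.
  m = 1001 → c = 111100, weight = 4.
  m = 0101 → c = 001101, weight = 3.
  m = 1101 → c = 101001, weight = 3.
  m = 0011 → c = 101110, weight = 4.
  m = 1011 → c = 001010, weight = 2.
  m = 0111 → c = 111011, weight = 5.
  m = 1111 → c = 011111, weight = 5.
Tally weights:
  weight 0: 1 codewords.
  weight 2: 4 codewords.
  weight 3: 6 codewords.
  weight 4: 3 codewords.
  weight 5: 2 codewords.
Minimum distance d = smallest w > 0 with A_w > 0 = 2.
Sanity: Σ A_w = 16 = 2^4 = 16 ✓.


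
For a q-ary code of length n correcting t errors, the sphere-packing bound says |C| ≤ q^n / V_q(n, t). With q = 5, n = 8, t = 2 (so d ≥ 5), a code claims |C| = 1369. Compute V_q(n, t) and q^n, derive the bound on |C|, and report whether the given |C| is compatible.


V_q(n, t) = 481, q^n = 390625, Hamming bound = 812, |C| = 1369 > bound (violated).

Step 1: Compute V_q(n, t) = Σ_{j=0}^2 C(n, j) (q−1)^j.
  j = 0: C(8,0)·(4)^0 = 1·1 = 1.
  j = 1: C(8,1)·(4)^1 = 8·4 = 32.
  j = 2: C(8,2)·(4)^2 = 28·16 = 448.
  V_q(n, t) = 1 + 32 + 448 = 481.
Step 2: q^n = 5^8 = 390625.
Step 3: Hamming bound ⌊q^n / V_q(n,t)⌋ = ⌊390625/481⌋ = 812.
Step 4: Compare |C| = 1369 to 812: violated.
The claimed |C| lies above the Hamming bound, so no 5-ary code of length 8 with d ≥ 5 can have 1369 codewords.


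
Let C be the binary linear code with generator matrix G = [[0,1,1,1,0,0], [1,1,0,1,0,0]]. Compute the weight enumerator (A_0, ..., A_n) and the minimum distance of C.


Weight distribution: A_0 = 1, A_2 = 1, A_3 = 2. Minimum distance d = 2.

Enumerate all 2^2 = 4 messages m ∈ F_2^2.
For each, compute codeword c = mG in F_2^6, then tally its weight.
  m = 00 → c = 000000, weight = 0.
  m = 10 → c = 011100, weight = 3.
  m = 01 → c = 110100, weight = 3.
  m = 11 → c = 101000, weight = 2.
Tally weights:
  weight 0: 1 codewords.
  weight 2: 1 codewords.
  weight 3: 2 codewords.
Minimum distance d = smallest w > 0 with A_w > 0 = 2.
Sanity: Σ A_w = 4 = 2^2 = 4 ✓.


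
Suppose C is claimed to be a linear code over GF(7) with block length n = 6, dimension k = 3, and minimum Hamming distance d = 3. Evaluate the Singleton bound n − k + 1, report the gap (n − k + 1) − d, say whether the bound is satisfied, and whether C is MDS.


Singleton RHS = n − k + 1 = 4, slack = 1, bound satisfied, not MDS.

Singleton bound: d ≤ n − k + 1.
Here n = 6, k = 3, so n − k + 1 = 4.
Given d = 3, check d ≤ 4: YES.
Slack = (n − k + 1) − d = 1.
The code is NOT MDS (slack = 1 > 0).
Description: the claimed parameters are [6, 3, 3]_7; such a code would be non-MDS.


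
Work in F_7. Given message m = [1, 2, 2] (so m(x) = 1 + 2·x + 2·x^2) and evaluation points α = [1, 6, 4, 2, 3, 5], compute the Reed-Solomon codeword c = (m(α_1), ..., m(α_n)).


c = [5, 1, 6, 6, 4, 5]

Message polynomial: m(x) = 1 + 2·x + 2·x^2 (mod 7).
For each evaluation point α_i, compute m(α_i) mod 7:
  α_1 = 1: Horner steps 2 → 4 → 5, so m(1) = 5.
  α_2 = 6: Horner steps 2 → 0 → 1, so m(6) = 1.
  α_3 = 4: Horner steps 2 → 3 → 6, so m(4) = 6.
  α_4 = 2: Horner steps 2 → 6 → 6, so m(2) = 6.
  α_5 = 3: Horner steps 2 → 1 → 4, so m(3) = 4.
  α_6 = 5: Horner steps 2 → 5 → 5, so m(5) = 5.
Codeword c = [5, 1, 6, 6, 4, 5] ∈ F_7^6.


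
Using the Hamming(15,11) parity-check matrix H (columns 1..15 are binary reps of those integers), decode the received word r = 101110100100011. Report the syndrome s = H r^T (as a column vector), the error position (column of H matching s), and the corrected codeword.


s = (1, 1, 1, 1)^T, error position = 15, corrected codeword c = 101110100100010

Compute s = H r^T mod 2 one row at a time:
  s_1 = 0 + 0 + 1 + 0 + 0 + 0 + 1 + 1 = 3 ≡ 1 (mod 2).
  s_2 = 1 + 1 + 0 + 1 + 0 + 0 + 1 + 1 = 5 ≡ 1 (mod 2).
  s_3 = 0 + 1 + 0 + 1 + 1 + 0 + 1 + 1 = 5 ≡ 1 (mod 2).
  s_4 = 1 + 1 + 1 + 1 + 0 + 0 + 0 + 1 = 5 ≡ 1 (mod 2).
s = (1, 1, 1, 1)^T — this equals column 15 of H (binary 1111), so error is at position 15.
Correct: flip bit 15 of r = 101110100100011 to get c = 101110100100010.


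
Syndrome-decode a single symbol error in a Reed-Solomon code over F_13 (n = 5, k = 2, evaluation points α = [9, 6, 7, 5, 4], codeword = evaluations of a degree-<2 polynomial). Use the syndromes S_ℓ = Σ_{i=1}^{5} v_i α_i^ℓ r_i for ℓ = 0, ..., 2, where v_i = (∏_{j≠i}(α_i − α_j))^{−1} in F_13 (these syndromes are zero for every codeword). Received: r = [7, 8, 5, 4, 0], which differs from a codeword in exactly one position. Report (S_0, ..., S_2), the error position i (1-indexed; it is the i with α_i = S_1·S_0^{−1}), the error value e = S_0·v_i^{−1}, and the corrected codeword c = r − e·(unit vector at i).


S = (6, 3, 8), error at position 3, error magnitude e = 6, c = [7, 8, 12, 4, 0].

Step 1: column multipliers v_i = (∏_{j≠i}(α_i − α_j))^{−1} mod 13.
  i = 1 (α = 9): (9−6)(9−7)(9−5)(9−4) = 3·2·4·5 = 120 ≡ 3, so v_1 = 3^{−1} = 9 (mod 13).
  i = 2 (α = 6): (6−9)(6−7)(6−5)(6−4) = (−3)·(−1)·1·2 = 6 ≡ 6, so v_2 = 6^{−1} = 11 (mod 13).
  i = 3 (α = 7): (7−9)(7−6)(7−5)(7−4) = (−2)·1·2·3 = −12 ≡ 1, so v_3 = 1^{−1} = 1 (mod 13).
  i = 4 (α = 5): (5−9)(5−6)(5−7)(5−4) = (−4)·(−1)·(−2)·1 = −8 ≡ 5, so v_4 = 5^{−1} = 8 (mod 13).
  i = 5 (α = 4): (4−9)(4−6)(4−7)(4−5) = (−5)·(−2)·(−3)·(−1) = 30 ≡ 4, so v_5 = 4^{−1} = 10 (mod 13).
  v = [9, 11, 1, 8, 10].
Step 2: syndromes of r = [7, 8, 5, 4, 0] (all sums mod 13).
  S_0 = Σ v_i r_i = 9·7 + 11·8 + 1·5 + 8·4 + 10·0 = 188 ≡ 6.
  S_1 = Σ v_i α_i r_i = 9·9·7 + 11·6·8 + 1·7·5 + 8·5·4 + 10·4·0 = 1290 ≡ 3.
  α_i^2 mod 13 = [3, 10, 10, 12, 3].
  S_2 = Σ v_i α_i^2 r_i = 9·3·7 + 11·10·8 + 1·10·5 + 8·12·4 + 10·3·0 = 1503 ≡ 8.
  S = (6, 3, 8) ≠ 0, so r is not a codeword (an error is present).
Step 3: locate the error. For a single error e at position i, S_ℓ = v_i·e·α_i^ℓ, so α_err = S_1/S_0.
  S_0^{−1} = 6^{−1} = 11 (mod 13), so α_err = 3·11 = 33 ≡ 7 = α_3. Error position i = 3.
  Consistency check: S_2/S_1 = 8·9 = 72 ≡ 7 = α_err ✓ (single-error assumption holds).
Step 4: error magnitude e = S_0/v_3 = S_0·∏_{j≠3}(α_3 − α_j) = 6·1 = 6 ≡ 6 (mod 13).
Step 5: correct position 3: c_3 = r_3 − e = 5 − 6 ≡ 12 (mod 13). Hence c = [7, 8, 12, 4, 0].
  Check: interpolating c through the α_i gives m(x) = 10 + 4·x (degree < 2) with m(α_i) = c_i for every i, so c is indeed a codeword.


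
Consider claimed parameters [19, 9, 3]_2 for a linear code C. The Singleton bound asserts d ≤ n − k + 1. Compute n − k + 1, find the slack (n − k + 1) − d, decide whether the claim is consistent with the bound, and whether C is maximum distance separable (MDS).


Singleton RHS = n − k + 1 = 11, slack = 8, bound satisfied, not MDS.

Singleton bound: d ≤ n − k + 1.
Here n = 19, k = 9, so n − k + 1 = 11.
Given d = 3, check d ≤ 11: YES.
Slack = (n − k + 1) − d = 8.
The code is NOT MDS (slack = 8 > 0).
Description: the claimed parameters are [19, 9, 3]_2; such a code would be non-MDS.


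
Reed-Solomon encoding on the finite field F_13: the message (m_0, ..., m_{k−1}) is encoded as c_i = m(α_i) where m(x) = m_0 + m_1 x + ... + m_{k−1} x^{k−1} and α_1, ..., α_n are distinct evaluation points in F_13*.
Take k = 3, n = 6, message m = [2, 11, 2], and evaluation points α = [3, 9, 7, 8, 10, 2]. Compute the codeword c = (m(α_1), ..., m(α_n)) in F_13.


c = [1, 3, 8, 10, 0, 6]

Message polynomial: m(x) = 2 + 11·x + 2·x^2 (mod 13).
For each evaluation point α_i, compute m(α_i) mod 13:
  α_1 = 3: Horner steps 2 → 4 → 1, so m(3) = 1.
  α_2 = 9: Horner steps 2 → 3 → 3, so m(9) = 3.
  α_3 = 7: Horner steps 2 → 12 → 8, so m(7) = 8.
  α_4 = 8: Horner steps 2 → 1 → 10, so m(8) = 10.
  α_5 = 10: Horner steps 2 → 5 → 0, so m(10) = 0.
  α_6 = 2: Horner steps 2 → 2 → 6, so m(2) = 6.
Codeword c = [1, 3, 8, 10, 0, 6] ∈ F_13^6.


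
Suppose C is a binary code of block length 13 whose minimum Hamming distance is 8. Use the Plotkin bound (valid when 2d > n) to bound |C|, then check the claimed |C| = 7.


Plotkin bound M ≤ 4; given |C| = 7 > bound (violated).

Check applicability: 2d = 16, n = 13.
2d − n = 3 > 0, so Plotkin applies.
Compute d/(2d−n) = 8/3 ≈ 2.6667.
⌊d/(2d−n)⌋ = 2.
Plotkin bound: M ≤ 2·2 = 4.
Given |C| = 7, check: VIOLATED.
This |C| is above the Plotkin bound, so no binary code with n = 13, d = 8 and 7 codewords exists.


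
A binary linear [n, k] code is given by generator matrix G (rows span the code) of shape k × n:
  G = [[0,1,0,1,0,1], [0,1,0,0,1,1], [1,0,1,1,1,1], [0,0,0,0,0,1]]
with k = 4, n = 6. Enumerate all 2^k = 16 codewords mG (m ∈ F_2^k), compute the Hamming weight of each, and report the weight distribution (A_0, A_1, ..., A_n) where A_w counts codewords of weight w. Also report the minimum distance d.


Weight distribution: A_0 = 1, A_1 = 1, A_2 = 4, A_3 = 4, A_4 = 3, A_5 = 3. Minimum distance d = 1.

Enumerate all 2^4 = 16 messages m ∈ F_2^4.
For each, compute codeword c = mG in F_2^6, then tally its weight.
  m = 0000 → c = 000000, weight = 0.
  m = 1000 → c = 010101, weight = 3.
  m = 0100 → c = 010011, weight = 3.
  m = 1100 → c = 000110, weight = 2.
  m = 0010 → c = 101111, weight = 5.
  m = 1010 → c = 111010, weight = 4.
  m = 0110 → c = 111100, weight = 4.
  m = 1110 → c = 101001, weight = 3.
  m = 0001 → c = 000001, weight = 1.
  m = 1001 → c = 010100, weight = 2.
  m = 0101 → c = 010010, weight = 2.
  m = 1101 → c = 000111, weight = 3.
  m = 0011 → c = 101110, weight = 4.
  m = 1011 → c = 111011, weight = 5.
  m = 0111 → c = 111101, weight = 5.
  m = 1111 → c = 101000, weight = 2.
Tally weights:
  weight 0: 1 codewords.
  weight 1: 1 codewords.
  weight 2: 4 codewords.
  weight 3: 4 codewords.
  weight 4: 3 codewords.
  weight 5: 3 codewords.
Minimum distance d = smallest w > 0 with A_w > 0 = 1.
Sanity: Σ A_w = 16 = 2^4 = 16 ✓.


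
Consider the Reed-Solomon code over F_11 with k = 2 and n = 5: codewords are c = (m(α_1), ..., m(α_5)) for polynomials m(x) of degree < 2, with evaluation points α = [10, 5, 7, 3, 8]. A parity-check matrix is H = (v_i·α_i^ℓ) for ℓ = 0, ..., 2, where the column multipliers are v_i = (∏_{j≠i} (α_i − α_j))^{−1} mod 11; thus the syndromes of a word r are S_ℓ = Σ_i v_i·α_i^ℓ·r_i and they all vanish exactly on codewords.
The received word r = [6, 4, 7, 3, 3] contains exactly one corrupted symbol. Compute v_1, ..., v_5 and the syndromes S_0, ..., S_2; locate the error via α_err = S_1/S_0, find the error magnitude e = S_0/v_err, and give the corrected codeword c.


S = (7, 10, 8), error at position 4, error magnitude e = 2, c = [6, 4, 7, 1, 3].

Step 1: column multipliers v_i = (∏_{j≠i}(α_i − α_j))^{−1} mod 11.
  i = 1 (α = 10): (10−5)(10−7)(10−3)(10−8) = 5·3·7·2 = 210 ≡ 1, so v_1 = 1^{−1} = 1 (mod 11).
  i = 2 (α = 5): (5−10)(5−7)(5−3)(5−8) = (−5)·(−2)·2·(−3) = −60 ≡ 6, so v_2 = 6^{−1} = 2 (mod 11).
  i = 3 (α = 7): (7−10)(7−5)(7−3)(7−8) = (−3)·2·4·(−1) = 24 ≡ 2, so v_3 = 2^{−1} = 6 (mod 11).
  i = 4 (α = 3): (3−10)(3−5)(3−7)(3−8) = (−7)·(−2)·(−4)·(−5) = 280 ≡ 5, so v_4 = 5^{−1} = 9 (mod 11).
  i = 5 (α = 8): (8−10)(8−5)(8−7)(8−3) = (−2)·3·1·5 = −30 ≡ 3, so v_5 = 3^{−1} = 4 (mod 11).
  v = [1, 2, 6, 9, 4].
Step 2: syndromes of r = [6, 4, 7, 3, 3] (all sums mod 11).
  S_0 = Σ v_i r_i = 1·6 + 2·4 + 6·7 + 9·3 + 4·3 = 95 ≡ 7.
  S_1 = Σ v_i α_i r_i = 1·10·6 + 2·5·4 + 6·7·7 + 9·3·3 + 4·8·3 = 571 ≡ 10.
  α_i^2 mod 11 = [1, 3, 5, 9, 9].
  S_2 = Σ v_i α_i^2 r_i = 1·1·6 + 2·3·4 + 6·5·7 + 9·9·3 + 4·9·3 = 591 ≡ 8.
  S = (7, 10, 8) ≠ 0, so r is not a codeword (an error is present).
Step 3: locate the error. For a single error e at position i, S_ℓ = v_i·e·α_i^ℓ, so α_err = S_1/S_0.
  S_0^{−1} = 7^{−1} = 8 (mod 11), so α_err = 10·8 = 80 ≡ 3 = α_4. Error position i = 4.
  Consistency check: S_2/S_1 = 8·10 = 80 ≡ 3 = α_err ✓ (single-error assumption holds).
Step 4: error magnitude e = S_0/v_4 = S_0·∏_{j≠4}(α_4 − α_j) = 7·5 = 35 ≡ 2 (mod 11).
Step 5: correct position 4: c_4 = r_4 − e = 3 − 2 ≡ 1 (mod 11). Hence c = [6, 4, 7, 1, 3].
  Check: interpolating c through the α_i gives m(x) = 2 + 7·x (degree < 2) with m(α_i) = c_i for every i, so c is indeed a codeword.


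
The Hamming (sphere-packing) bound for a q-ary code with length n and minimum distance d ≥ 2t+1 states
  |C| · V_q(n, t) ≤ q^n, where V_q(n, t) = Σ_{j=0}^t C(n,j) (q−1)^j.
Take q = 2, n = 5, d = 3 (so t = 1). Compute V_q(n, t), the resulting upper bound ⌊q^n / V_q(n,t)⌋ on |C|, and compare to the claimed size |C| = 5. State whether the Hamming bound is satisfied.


V_q(n, t) = 6, q^n = 32, Hamming bound = 5, |C| = 5 ≤ bound (satisfied).

Step 1: Compute V_q(n, t) = Σ_{j=0}^1 C(n, j) (q−1)^j.
  j = 0: C(5,0)·(1)^0 = 1·1 = 1.
  j = 1: C(5,1)·(1)^1 = 5·1 = 5.
  V_q(n, t) = 1 + 5 = 6.
Step 2: q^n = 2^5 = 32.
Step 3: Hamming bound ⌊q^n / V_q(n,t)⌋ = ⌊32/6⌋ = 5.
Step 4: Compare |C| = 5 to 5: satisfied.
The claimed |C| lies at the Hamming bound (tight).


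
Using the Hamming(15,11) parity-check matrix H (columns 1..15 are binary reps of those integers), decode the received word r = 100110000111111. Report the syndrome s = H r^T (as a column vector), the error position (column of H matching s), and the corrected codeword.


s = (0, 0, 0, 1)^T, error position = 1, corrected codeword c = 000110000111111

Compute s = H r^T mod 2 one row at a time:
  s_1 = 0 + 0 + 1 + 1 + 1 + 1 + 1 + 1 = 6 ≡ 0 (mod 2).
  s_2 = 1 + 1 + 0 + 0 + 1 + 1 + 1 + 1 = 6 ≡ 0 (mod 2).
  s_3 = 0 + 0 + 0 + 0 + 1 + 1 + 1 + 1 = 4 ≡ 0 (mod 2).
  s_4 = 1 + 0 + 1 + 0 + 0 + 1 + 1 + 1 = 5 ≡ 1 (mod 2).
s = (0, 0, 0, 1)^T — this equals column 1 of H (binary 0001), so error is at position 1.
Correct: flip bit 1 of r = 100110000111111 to get c = 000110000111111.


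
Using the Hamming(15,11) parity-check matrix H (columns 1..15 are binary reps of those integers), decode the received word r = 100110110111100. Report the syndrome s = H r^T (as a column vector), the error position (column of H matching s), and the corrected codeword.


s = (1, 1, 1, 1)^T, error position = 15, corrected codeword c = 100110110111101

Compute s = H r^T mod 2 one row at a time:
  s_1 = 1 + 0 + 1 + 1 + 1 + 1 + 0 + 0 = 5 ≡ 1 (mod 2).
  s_2 = 1 + 1 + 0 + 1 + 1 + 1 + 0 + 0 = 5 ≡ 1 (mod 2).
  s_3 = 0 + 0 + 0 + 1 + 1 + 1 + 0 + 0 = 3 ≡ 1 (mod 2).
  s_4 = 1 + 0 + 1 + 1 + 0 + 1 + 1 + 0 = 5 ≡ 1 (mod 2).
s = (1, 1, 1, 1)^T — this equals column 15 of H (binary 1111), so error is at position 15.
Correct: flip bit 15 of r = 100110110111100 to get c = 100110110111101.


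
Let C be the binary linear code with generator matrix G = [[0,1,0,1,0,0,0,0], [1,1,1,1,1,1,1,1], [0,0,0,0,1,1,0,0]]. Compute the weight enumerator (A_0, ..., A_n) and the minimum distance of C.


Weight distribution: A_0 = 1, A_2 = 2, A_4 = 2, A_6 = 2, A_8 = 1. Minimum distance d = 2.

Enumerate all 2^3 = 8 messages m ∈ F_2^3.
For each, compute codeword c = mG in F_2^8, then tally its weight.
  m = 000 → c = 00000000, weight = 0.
  m = 100 → c = 01010000, weight = 2.
  m = 010 → c = 11111111, weight = 8.
  m = 110 → c = 10101111, weight = 6.
  m = 001 → c = 00001100, weight = 2.
  m = 101 → c = 01011100, weight = 4.
  m = 011 → c = 11110011, weight = 6.
  m = 111 → c = 10100011, weight = 4.
Tally weights:
  weight 0: 1 codewords.
  weight 2: 2 codewords.
  weight 4: 2 codewords.
  weight 6: 2 codewords.
  weight 8: 1 codewords.
Minimum distance d = smallest w > 0 with A_w > 0 = 2.
Sanity: Σ A_w = 8 = 2^3 = 8 ✓.


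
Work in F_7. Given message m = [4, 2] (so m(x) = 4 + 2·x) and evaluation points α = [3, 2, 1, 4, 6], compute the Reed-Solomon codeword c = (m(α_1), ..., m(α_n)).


c = [3, 1, 6, 5, 2]

Message polynomial: m(x) = 4 + 2·x (mod 7).
For each evaluation point α_i, compute m(α_i) mod 7:
  α_1 = 3: Horner steps 2 → 3, so m(3) = 3.
  α_2 = 2: Horner steps 2 → 1, so m(2) = 1.
  α_3 = 1: Horner steps 2 → 6, so m(1) = 6.
  α_4 = 4: Horner steps 2 → 5, so m(4) = 5.
  α_5 = 6: Horner steps 2 → 2, so m(6) = 2.
Codeword c = [3, 1, 6, 5, 2] ∈ F_7^5.


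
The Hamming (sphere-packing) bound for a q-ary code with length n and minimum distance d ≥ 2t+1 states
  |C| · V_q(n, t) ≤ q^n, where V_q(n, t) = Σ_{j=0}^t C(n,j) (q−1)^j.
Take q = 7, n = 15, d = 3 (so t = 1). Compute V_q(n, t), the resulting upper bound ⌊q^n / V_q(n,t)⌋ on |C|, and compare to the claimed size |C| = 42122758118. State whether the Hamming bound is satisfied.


V_q(n, t) = 91, q^n = 4747561509943, Hamming bound = 52171005603, |C| = 42122758118 ≤ bound (satisfied).

Step 1: Compute V_q(n, t) = Σ_{j=0}^1 C(n, j) (q−1)^j.
  j = 0: C(15,0)·(6)^0 = 1·1 = 1.
  j = 1: C(15,1)·(6)^1 = 15·6 = 90.
  V_q(n, t) = 1 + 90 = 91.
Step 2: q^n = 7^15 = 4747561509943.
Step 3: Hamming bound ⌊q^n / V_q(n,t)⌋ = ⌊4747561509943/91⌋ = 52171005603.
Step 4: Compare |C| = 42122758118 to 52171005603: satisfied.
The claimed |C| lies below the Hamming bound.


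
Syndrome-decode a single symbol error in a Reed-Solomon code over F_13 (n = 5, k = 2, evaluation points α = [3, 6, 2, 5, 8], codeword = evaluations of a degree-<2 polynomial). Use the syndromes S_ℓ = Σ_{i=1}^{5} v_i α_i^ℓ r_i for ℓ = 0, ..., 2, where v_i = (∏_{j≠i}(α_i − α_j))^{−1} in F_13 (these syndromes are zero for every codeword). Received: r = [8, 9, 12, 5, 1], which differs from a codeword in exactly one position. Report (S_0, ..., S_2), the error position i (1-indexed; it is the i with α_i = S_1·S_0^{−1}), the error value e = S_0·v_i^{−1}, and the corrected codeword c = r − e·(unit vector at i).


S = (1, 5, 12), error at position 4, error magnitude e = 5, c = [8, 9, 12, 0, 1].

Step 1: column multipliers v_i = (∏_{j≠i}(α_i − α_j))^{−1} mod 13.
  i = 1 (α = 3): (3−6)(3−2)(3−5)(3−8) = (−3)·1·(−2)·(−5) = −30 ≡ 9, so v_1 = 9^{−1} = 3 (mod 13).
  i = 2 (α = 6): (6−3)(6−2)(6−5)(6−8) = 3·4·1·(−2) = −24 ≡ 2, so v_2 = 2^{−1} = 7 (mod 13).
  i = 3 (α = 2): (2−3)(2−6)(2−5)(2−8) = (−1)·(−4)·(−3)·(−6) = 72 ≡ 7, so v_3 = 7^{−1} = 2 (mod 13).
  i = 4 (α = 5): (5−3)(5−6)(5−2)(5−8) = 2·(−1)·3·(−3) = 18 ≡ 5, so v_4 = 5^{−1} = 8 (mod 13).
  i = 5 (α = 8): (8−3)(8−6)(8−2)(8−5) = 5·2·6·3 = 180 ≡ 11, so v_5 = 11^{−1} = 6 (mod 13).
  v = [3, 7, 2, 8, 6].
Step 2: syndromes of r = [8, 9, 12, 5, 1] (all sums mod 13).
  S_0 = Σ v_i r_i = 3·8 + 7·9 + 2·12 + 8·5 + 6·1 = 157 ≡ 1.
  S_1 = Σ v_i α_i r_i = 3·3·8 + 7·6·9 + 2·2·12 + 8·5·5 + 6·8·1 = 746 ≡ 5.
  α_i^2 mod 13 = [9, 10, 4, 12, 12].
  S_2 = Σ v_i α_i^2 r_i = 3·9·8 + 7·10·9 + 2·4·12 + 8·12·5 + 6·12·1 = 1494 ≡ 12.
  S = (1, 5, 12) ≠ 0, so r is not a codeword (an error is present).
Step 3: locate the error. For a single error e at position i, S_ℓ = v_i·e·α_i^ℓ, so α_err = S_1/S_0.
  S_0^{−1} = 1^{−1} = 1 (mod 13), so α_err = 5·1 = 5 ≡ 5 = α_4. Error position i = 4.
  Consistency check: S_2/S_1 = 12·8 = 96 ≡ 5 = α_err ✓ (single-error assumption holds).
Step 4: error magnitude e = S_0/v_4 = S_0·∏_{j≠4}(α_4 − α_j) = 1·5 = 5 ≡ 5 (mod 13).
Step 5: correct position 4: c_4 = r_4 − e = 5 − 5 ≡ 0 (mod 13). Hence c = [8, 9, 12, 0, 1].
  Check: interpolating c through the α_i gives m(x) = 7 + 9·x (degree < 2) with m(α_i) = c_i for every i, so c is indeed a codeword.


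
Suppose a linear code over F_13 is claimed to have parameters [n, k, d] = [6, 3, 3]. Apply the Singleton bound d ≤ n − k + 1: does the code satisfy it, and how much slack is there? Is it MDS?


Singleton RHS = n − k + 1 = 4, slack = 1, bound satisfied, not MDS.

Singleton bound: d ≤ n − k + 1.
Here n = 6, k = 3, so n − k + 1 = 4.
Given d = 3, check d ≤ 4: YES.
Slack = (n − k + 1) − d = 1.
The code is NOT MDS (slack = 1 > 0).
Description: the claimed parameters are [6, 3, 3]_13; such a code would be non-MDS.


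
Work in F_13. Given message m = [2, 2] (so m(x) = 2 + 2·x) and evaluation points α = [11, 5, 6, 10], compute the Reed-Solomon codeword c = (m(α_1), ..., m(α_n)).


c = [11, 12, 1, 9]

Message polynomial: m(x) = 2 + 2·x (mod 13).
For each evaluation point α_i, compute m(α_i) mod 13:
  α_1 = 11: Horner steps 2 → 11, so m(11) = 11.
  α_2 = 5: Horner steps 2 → 12, so m(5) = 12.
  α_3 = 6: Horner steps 2 → 1, so m(6) = 1.
  α_4 = 10: Horner steps 2 → 9, so m(10) = 9.
Codeword c = [11, 12, 1, 9] ∈ F_13^4.


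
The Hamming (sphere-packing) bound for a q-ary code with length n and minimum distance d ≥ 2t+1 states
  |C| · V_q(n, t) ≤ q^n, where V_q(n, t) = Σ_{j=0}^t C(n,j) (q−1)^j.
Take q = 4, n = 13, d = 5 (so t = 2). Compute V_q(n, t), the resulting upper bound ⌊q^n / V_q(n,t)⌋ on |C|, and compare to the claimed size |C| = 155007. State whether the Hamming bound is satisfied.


V_q(n, t) = 742, q^n = 67108864, Hamming bound = 90443, |C| = 155007 > bound (violated).

Step 1: Compute V_q(n, t) = Σ_{j=0}^2 C(n, j) (q−1)^j.
  j = 0: C(13,0)·(3)^0 = 1·1 = 1.
  j = 1: C(13,1)·(3)^1 = 13·3 = 39.
  j = 2: C(13,2)·(3)^2 = 78·9 = 702.
  V_q(n, t) = 1 + 39 + 702 = 742.
Step 2: q^n = 4^13 = 67108864.
Step 3: Hamming bound ⌊q^n / V_q(n,t)⌋ = ⌊67108864/742⌋ = 90443.
Step 4: Compare |C| = 155007 to 90443: violated.
The claimed |C| lies above the Hamming bound, so no 4-ary code of length 13 with d ≥ 5 can have 155007 codewords.


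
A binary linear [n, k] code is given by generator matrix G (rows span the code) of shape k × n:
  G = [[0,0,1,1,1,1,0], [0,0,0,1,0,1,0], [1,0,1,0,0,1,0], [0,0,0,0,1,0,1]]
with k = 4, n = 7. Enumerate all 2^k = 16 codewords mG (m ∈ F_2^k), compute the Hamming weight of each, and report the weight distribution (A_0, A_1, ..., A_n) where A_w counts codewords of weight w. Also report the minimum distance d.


Weight distribution: A_0 = 1, A_2 = 4, A_3 = 6, A_4 = 3, A_5 = 2. Minimum distance d = 2.

Enumerate all 2^4 = 16 messages m ∈ F_2^4.
For each, compute codeword c = mG in F_2^7, then tally its weight.
  m = 0000 → c = 0000000, weight = 0.
  m = 1000 → c = 0011110, weight = 4.
  m = 0100 → c = 0001010, weight = 2.
  m = 1100 → c = 0010100, weight = 2.
  m = 0010 → c = 1010010, weight = 3.
  m = 1010 → c = 1001100, weight = 3.
  m = 0110 → c = 1011000, weight = 3.
  m = 1110 → c = 1000110, weight = 3.
  m = 0001 → c = 0000101, weight = 2.
  m = 1001 → c = 0011011, weight = 4.
  m = 0101 → c = 0001111, weight = 4.
  m = 1101 → c = 0010001, weight = 2.
  m = 0011 → c = 1010111, weight = 5.
  m = 1011 → c = 1001001, weight = 3.
  m = 0111 → c = 1011101, weight = 5.
  m = 1111 → c = 1000011, weight = 3.
Tally weights:
  weight 0: 1 codewords.
  weight 2: 4 codewords.
  weight 3: 6 codewords.
  weight 4: 3 codewords.
  weight 5: 2 codewords.
Minimum distance d = smallest w > 0 with A_w > 0 = 2.
Sanity: Σ A_w = 16 = 2^4 = 16 ✓.


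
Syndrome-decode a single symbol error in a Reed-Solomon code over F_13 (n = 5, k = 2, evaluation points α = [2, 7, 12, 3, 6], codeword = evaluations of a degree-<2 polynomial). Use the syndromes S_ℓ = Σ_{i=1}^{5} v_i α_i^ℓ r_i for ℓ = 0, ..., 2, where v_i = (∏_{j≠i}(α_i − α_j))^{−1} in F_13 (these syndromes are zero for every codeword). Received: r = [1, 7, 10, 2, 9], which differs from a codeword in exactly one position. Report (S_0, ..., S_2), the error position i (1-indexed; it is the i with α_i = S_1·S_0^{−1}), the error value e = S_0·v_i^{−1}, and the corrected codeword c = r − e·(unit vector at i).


S = (2, 4, 8), error at position 1, error magnitude e = 10, c = [4, 7, 10, 2, 9].

Step 1: column multipliers v_i = (∏_{j≠i}(α_i − α_j))^{−1} mod 13.
  i = 1 (α = 2): (2−7)(2−12)(2−3)(2−6) = (−5)·(−10)·(−1)·(−4) = 200 ≡ 5, so v_1 = 5^{−1} = 8 (mod 13).
  i = 2 (α = 7): (7−2)(7−12)(7−3)(7−6) = 5·(−5)·4·1 = −100 ≡ 4, so v_2 = 4^{−1} = 10 (mod 13).
  i = 3 (α = 12): (12−2)(12−7)(12−3)(12−6) = 10·5·9·6 = 2700 ≡ 9, so v_3 = 9^{−1} = 3 (mod 13).
  i = 4 (α = 3): (3−2)(3−7)(3−12)(3−6) = 1·(−4)·(−9)·(−3) = −108 ≡ 9, so v_4 = 9^{−1} = 3 (mod 13).
  i = 5 (α = 6): (6−2)(6−7)(6−12)(6−3) = 4·(−1)·(−6)·3 = 72 ≡ 7, so v_5 = 7^{−1} = 2 (mod 13).
  v = [8, 10, 3, 3, 2].
Step 2: syndromes of r = [1, 7, 10, 2, 9] (all sums mod 13).
  S_0 = Σ v_i r_i = 8·1 + 10·7 + 3·10 + 3·2 + 2·9 = 132 ≡ 2.
  S_1 = Σ v_i α_i r_i = 8·2·1 + 10·7·7 + 3·12·10 + 3·3·2 + 2·6·9 = 992 ≡ 4.
  α_i^2 mod 13 = [4, 10, 1, 9, 10].
  S_2 = Σ v_i α_i^2 r_i = 8·4·1 + 10·10·7 + 3·1·10 + 3·9·2 + 2·10·9 = 996 ≡ 8.
  S = (2, 4, 8) ≠ 0, so r is not a codeword (an error is present).
Step 3: locate the error. For a single error e at position i, S_ℓ = v_i·e·α_i^ℓ, so α_err = S_1/S_0.
  S_0^{−1} = 2^{−1} = 7 (mod 13), so α_err = 4·7 = 28 ≡ 2 = α_1. Error position i = 1.
  Consistency check: S_2/S_1 = 8·10 = 80 ≡ 2 = α_err ✓ (single-error assumption holds).
Step 4: error magnitude e = S_0/v_1 = S_0·∏_{j≠1}(α_1 − α_j) = 2·5 = 10 ≡ 10 (mod 13).
Step 5: correct position 1: c_1 = r_1 − e = 1 − 10 ≡ 4 (mod 13). Hence c = [4, 7, 10, 2, 9].
  Check: interpolating c through the α_i gives m(x) = 8 + 11·x (degree < 2) with m(α_i) = c_i for every i, so c is indeed a codeword.


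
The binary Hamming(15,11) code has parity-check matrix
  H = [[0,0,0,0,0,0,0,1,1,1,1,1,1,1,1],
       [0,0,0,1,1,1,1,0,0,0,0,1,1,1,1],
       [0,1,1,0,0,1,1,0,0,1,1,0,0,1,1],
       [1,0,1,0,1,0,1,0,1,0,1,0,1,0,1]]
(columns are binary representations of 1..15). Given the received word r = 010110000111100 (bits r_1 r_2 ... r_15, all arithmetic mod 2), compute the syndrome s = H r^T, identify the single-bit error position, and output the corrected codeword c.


s = (0, 0, 1, 1)^T, error position = 3, corrected codeword c = 011110000111100

Compute s = H r^T mod 2 one row at a time:
  s_1 = 0 + 0 + 1 + 1 + 1 + 1 + 0 + 0 = 4 ≡ 0 (mod 2).
  s_2 = 1 + 1 + 0 + 0 + 1 + 1 + 0 + 0 = 4 ≡ 0 (mod 2).
  s_3 = 1 + 0 + 0 + 0 + 1 + 1 + 0 + 0 = 3 ≡ 1 (mod 2).
  s_4 = 0 + 0 + 1 + 0 + 0 + 1 + 1 + 0 = 3 ≡ 1 (mod 2).
s = (0, 0, 1, 1)^T — this equals column 3 of H (binary 0011), so error is at position 3.
Correct: flip bit 3 of r = 010110000111100 to get c = 011110000111100.


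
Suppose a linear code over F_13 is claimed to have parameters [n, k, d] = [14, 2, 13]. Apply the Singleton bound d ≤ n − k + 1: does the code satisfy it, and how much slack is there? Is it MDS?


Singleton RHS = n − k + 1 = 13, slack = 0, bound satisfied, MDS.

Singleton bound: d ≤ n − k + 1.
Here n = 14, k = 2, so n − k + 1 = 13.
Given d = 13, check d ≤ 13: YES.
Slack = (n − k + 1) − d = 0.
The code is MDS (slack = 0).
Description: the claimed parameters are [14, 2, 13]_13; such a code would be MDS (meets Singleton bound).


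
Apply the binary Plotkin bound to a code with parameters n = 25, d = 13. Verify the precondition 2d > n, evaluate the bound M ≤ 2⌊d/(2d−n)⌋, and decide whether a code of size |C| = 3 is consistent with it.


Plotkin bound M ≤ 26; given |C| = 3 ≤ bound (satisfied).

Check applicability: 2d = 26, n = 25.
2d − n = 1 > 0, so Plotkin applies.
Compute d/(2d−n) = 13/1 ≈ 13.0000.
⌊d/(2d−n)⌋ = 13.
Plotkin bound: M ≤ 2·13 = 26.
Given |C| = 3, check: satisfied.
This |C| is below the Plotkin bound.


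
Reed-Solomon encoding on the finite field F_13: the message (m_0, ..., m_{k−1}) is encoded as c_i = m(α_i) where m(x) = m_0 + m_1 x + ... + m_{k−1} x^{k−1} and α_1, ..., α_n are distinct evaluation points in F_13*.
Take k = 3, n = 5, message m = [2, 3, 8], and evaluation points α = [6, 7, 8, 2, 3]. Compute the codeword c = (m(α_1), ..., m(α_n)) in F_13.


c = [9, 12, 5, 1, 5]

Message polynomial: m(x) = 2 + 3·x + 8·x^2 (mod 13).
For each evaluation point α_i, compute m(α_i) mod 13:
  α_1 = 6: Horner steps 8 → 12 → 9, so m(6) = 9.
  α_2 = 7: Horner steps 8 → 7 → 12, so m(7) = 12.
  α_3 = 8: Horner steps 8 → 2 → 5, so m(8) = 5.
  α_4 = 2: Horner steps 8 → 6 → 1, so m(2) = 1.
  α_5 = 3: Horner steps 8 → 1 → 5, so m(3) = 5.
Codeword c = [9, 12, 5, 1, 5] ∈ F_13^5.


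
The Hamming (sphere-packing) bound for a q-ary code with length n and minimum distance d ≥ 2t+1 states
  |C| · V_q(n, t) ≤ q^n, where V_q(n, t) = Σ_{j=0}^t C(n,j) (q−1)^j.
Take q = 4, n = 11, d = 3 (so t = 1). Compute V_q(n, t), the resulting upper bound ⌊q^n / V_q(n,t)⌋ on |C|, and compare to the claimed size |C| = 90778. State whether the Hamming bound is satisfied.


V_q(n, t) = 34, q^n = 4194304, Hamming bound = 123361, |C| = 90778 ≤ bound (satisfied).

Step 1: Compute V_q(n, t) = Σ_{j=0}^1 C(n, j) (q−1)^j.
  j = 0: C(11,0)·(3)^0 = 1·1 = 1.
  j = 1: C(11,1)·(3)^1 = 11·3 = 33.
  V_q(n, t) = 1 + 33 = 34.
Step 2: q^n = 4^11 = 4194304.
Step 3: Hamming bound ⌊q^n / V_q(n,t)⌋ = ⌊4194304/34⌋ = 123361.
Step 4: Compare |C| = 90778 to 123361: satisfied.
The claimed |C| lies below the Hamming bound.


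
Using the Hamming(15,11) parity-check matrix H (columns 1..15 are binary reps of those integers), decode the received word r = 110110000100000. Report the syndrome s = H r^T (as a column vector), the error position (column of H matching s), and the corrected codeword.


s = (1, 0, 0, 0)^T, error position = 8, corrected codeword c = 110110010100000

Compute s = H r^T mod 2 one row at a time:
  s_1 = 0 + 0 + 1 + 0 + 0 + 0 + 0 + 0 = 1 ≡ 1 (mod 2).
  s_2 = 1 + 1 + 0 + 0 + 0 + 0 + 0 + 0 = 2 ≡ 0 (mod 2).
  s_3 = 1 + 0 + 0 + 0 + 1 + 0 + 0 + 0 = 2 ≡ 0 (mod 2).
  s_4 = 1 + 0 + 1 + 0 + 0 + 0 + 0 + 0 = 2 ≡ 0 (mod 2).
s = (1, 0, 0, 0)^T — this equals column 8 of H (binary 1000), so error is at position 8.
Correct: flip bit 8 of r = 110110000100000 to get c = 110110010100000.


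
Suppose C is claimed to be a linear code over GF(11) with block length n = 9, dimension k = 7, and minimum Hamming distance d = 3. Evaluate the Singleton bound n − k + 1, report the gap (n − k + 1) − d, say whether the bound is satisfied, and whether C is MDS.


Singleton RHS = n − k + 1 = 3, slack = 0, bound satisfied, MDS.

Singleton bound: d ≤ n − k + 1.
Here n = 9, k = 7, so n − k + 1 = 3.
Given d = 3, check d ≤ 3: YES.
Slack = (n − k + 1) − d = 0.
The code is MDS (slack = 0).
Description: the claimed parameters are [9, 7, 3]_11; such a code would be MDS (meets Singleton bound).


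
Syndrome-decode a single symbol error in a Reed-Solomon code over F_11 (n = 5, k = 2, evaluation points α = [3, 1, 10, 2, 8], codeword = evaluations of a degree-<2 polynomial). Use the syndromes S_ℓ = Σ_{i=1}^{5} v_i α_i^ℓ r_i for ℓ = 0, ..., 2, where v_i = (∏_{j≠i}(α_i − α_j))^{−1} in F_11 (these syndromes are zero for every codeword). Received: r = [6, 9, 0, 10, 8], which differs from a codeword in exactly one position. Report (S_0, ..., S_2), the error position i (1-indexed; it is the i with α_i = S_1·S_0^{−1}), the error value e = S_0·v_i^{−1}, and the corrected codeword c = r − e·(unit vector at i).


S = (10, 10, 10), error at position 2, error magnitude e = 6, c = [6, 3, 0, 10, 8].

Step 1: column multipliers v_i = (∏_{j≠i}(α_i − α_j))^{−1} mod 11.
  i = 1 (α = 3): (3−1)(3−10)(3−2)(3−8) = 2·(−7)·1·(−5) = 70 ≡ 4, so v_1 = 4^{−1} = 3 (mod 11).
  i = 2 (α = 1): (1−3)(1−10)(1−2)(1−8) = (−2)·(−9)·(−1)·(−7) = 126 ≡ 5, so v_2 = 5^{−1} = 9 (mod 11).
  i = 3 (α = 10): (10−3)(10−1)(10−2)(10−8) = 7·9·8·2 = 1008 ≡ 7, so v_3 = 7^{−1} = 8 (mod 11).
  i = 4 (α = 2): (2−3)(2−1)(2−10)(2−8) = (−1)·1·(−8)·(−6) = −48 ≡ 7, so v_4 = 7^{−1} = 8 (mod 11).
  i = 5 (α = 8): (8−3)(8−1)(8−10)(8−2) = 5·7·(−2)·6 = −420 ≡ 9, so v_5 = 9^{−1} = 5 (mod 11).
  v = [3, 9, 8, 8, 5].
Step 2: syndromes of r = [6, 9, 0, 10, 8] (all sums mod 11).
  S_0 = Σ v_i r_i = 3·6 + 9·9 + 8·0 + 8·10 + 5·8 = 219 ≡ 10.
  S_1 = Σ v_i α_i r_i = 3·3·6 + 9·1·9 + 8·10·0 + 8·2·10 + 5·8·8 = 615 ≡ 10.
  α_i^2 mod 11 = [9, 1, 1, 4, 9].
  S_2 = Σ v_i α_i^2 r_i = 3·9·6 + 9·1·9 + 8·1·0 + 8·4·10 + 5·9·8 = 923 ≡ 10.
  S = (10, 10, 10) ≠ 0, so r is not a codeword (an error is present).
Step 3: locate the error. For a single error e at position i, S_ℓ = v_i·e·α_i^ℓ, so α_err = S_1/S_0.
  S_0^{−1} = 10^{−1} = 10 (mod 11), so α_err = 10·10 = 100 ≡ 1 = α_2. Error position i = 2.
  Consistency check: S_2/S_1 = 10·10 = 100 ≡ 1 = α_err ✓ (single-error assumption holds).
Step 4: error magnitude e = S_0/v_2 = S_0·∏_{j≠2}(α_2 − α_j) = 10·5 = 50 ≡ 6 (mod 11).
Step 5: correct position 2: c_2 = r_2 − e = 9 − 6 ≡ 3 (mod 11). Hence c = [6, 3, 0, 10, 8].
  Check: interpolating c through the α_i gives m(x) = 7 + 7·x (degree < 2) with m(α_i) = c_i for every i, so c is indeed a codeword.


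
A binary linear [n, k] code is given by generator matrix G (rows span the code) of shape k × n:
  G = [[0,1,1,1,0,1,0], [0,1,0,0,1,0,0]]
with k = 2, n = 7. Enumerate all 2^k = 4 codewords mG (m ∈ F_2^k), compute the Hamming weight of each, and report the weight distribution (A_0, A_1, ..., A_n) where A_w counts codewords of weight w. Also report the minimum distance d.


Weight distribution: A_0 = 1, A_2 = 1, A_4 = 2. Minimum distance d = 2.

Enumerate all 2^2 = 4 messages m ∈ F_2^2.
For each, compute codeword c = mG in F_2^7, then tally its weight.
  m = 00 → c = 0000000, weight = 0.
  m = 10 → c = 0111010, weight = 4.
  m = 01 → c = 0100100, weight = 2.
  m = 11 → c = 0011110, weight = 4.
Tally weights:
  weight 0: 1 codewords.
  weight 2: 1 codewords.
  weight 4: 2 codewords.
Minimum distance d = smallest w > 0 with A_w > 0 = 2.
Sanity: Σ A_w = 4 = 2^2 = 4 ✓.


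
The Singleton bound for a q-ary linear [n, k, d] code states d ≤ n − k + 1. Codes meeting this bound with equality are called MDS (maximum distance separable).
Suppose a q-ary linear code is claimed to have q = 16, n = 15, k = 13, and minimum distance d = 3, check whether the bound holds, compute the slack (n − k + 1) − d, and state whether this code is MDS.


Singleton RHS = n − k + 1 = 3, slack = 0, bound satisfied, MDS.

Singleton bound: d ≤ n − k + 1.
Here n = 15, k = 13, so n − k + 1 = 3.
Given d = 3, check d ≤ 3: YES.
Slack = (n − k + 1) − d = 0.
The code is MDS (slack = 0).
Description: the claimed parameters are [15, 13, 3]_16; such a code would be MDS (meets Singleton bound).
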